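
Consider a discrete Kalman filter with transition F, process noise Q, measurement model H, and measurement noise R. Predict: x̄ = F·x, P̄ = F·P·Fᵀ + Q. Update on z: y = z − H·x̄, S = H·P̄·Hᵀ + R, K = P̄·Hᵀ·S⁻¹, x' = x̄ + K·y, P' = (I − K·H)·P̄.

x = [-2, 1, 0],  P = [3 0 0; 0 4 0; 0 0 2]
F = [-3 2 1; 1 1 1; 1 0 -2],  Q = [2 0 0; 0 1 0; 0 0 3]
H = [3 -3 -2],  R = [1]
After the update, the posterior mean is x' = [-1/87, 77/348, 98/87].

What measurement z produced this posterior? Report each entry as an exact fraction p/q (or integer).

x̄ = F·x = [8, -1, -2]
P̄ = F·P·Fᵀ + Q = [47 1 -13; 1 10 -1; -13 -1 14]
S = H·P̄·Hᵀ + R = [696]
K = P̄·Hᵀ·S⁻¹ = [41/174; -25/696; -8/87]
x' − x̄ = [-697/87, 425/348, 272/87] = K·y
y = (KᵀK)⁻¹·Kᵀ·(x' − x̄) = [-34]
z = y + H·x̄ = [-34] + [31] = [-3]

z = [-3]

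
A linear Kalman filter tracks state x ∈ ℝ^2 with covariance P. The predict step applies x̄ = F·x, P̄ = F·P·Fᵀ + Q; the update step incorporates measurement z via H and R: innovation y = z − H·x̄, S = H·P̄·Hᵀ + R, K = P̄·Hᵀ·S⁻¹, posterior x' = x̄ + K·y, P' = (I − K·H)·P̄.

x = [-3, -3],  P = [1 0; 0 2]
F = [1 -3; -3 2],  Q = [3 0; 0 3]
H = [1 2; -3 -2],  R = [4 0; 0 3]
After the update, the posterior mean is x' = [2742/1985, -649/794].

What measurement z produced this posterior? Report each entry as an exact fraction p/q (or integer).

z = [-1, -2]

x̄ = F·x = [6, 3]
P̄ = F·P·Fᵀ + Q = [22 -15; -15 20]
S = H·P̄·Hᵀ + R = [46 -26; -26 101]
K = P̄·Hᵀ·S⁻¹ = [-872/1985 -932/1985; 531/794 88/397]
x' − x̄ = [-9168/1985, -3031/794] = K·y
y = (KᵀK)⁻¹·Kᵀ·(x' − x̄) = [-13, 22]
z = y + H·x̄ = [-13, 22] + [12, -24] = [-1, -2]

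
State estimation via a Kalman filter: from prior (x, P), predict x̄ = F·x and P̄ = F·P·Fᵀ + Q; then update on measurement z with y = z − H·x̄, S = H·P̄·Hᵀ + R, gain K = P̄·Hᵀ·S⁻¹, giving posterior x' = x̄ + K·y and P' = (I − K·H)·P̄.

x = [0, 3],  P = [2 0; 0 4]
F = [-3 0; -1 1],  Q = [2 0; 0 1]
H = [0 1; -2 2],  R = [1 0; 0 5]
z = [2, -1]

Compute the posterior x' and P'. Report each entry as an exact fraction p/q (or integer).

x' = [201/86, 361/172]
P' = [259/129 223/258; 223/258 451/516]

x̄ = F·x = [0, 3]
P̄ = F·P·Fᵀ + Q = [20 6; 6 7]
y = z − H·x̄ = [-1, -7]
S = H·P̄·Hᵀ + R = [8 2; 2 65]
K = P̄·Hᵀ·S⁻¹ = [223/258 -59/129; 451/516 1/258]
x' = x̄ + K·y = [201/86, 361/172]
P' = (I − K·H)·P̄ = [259/129 223/258; 223/258 451/516]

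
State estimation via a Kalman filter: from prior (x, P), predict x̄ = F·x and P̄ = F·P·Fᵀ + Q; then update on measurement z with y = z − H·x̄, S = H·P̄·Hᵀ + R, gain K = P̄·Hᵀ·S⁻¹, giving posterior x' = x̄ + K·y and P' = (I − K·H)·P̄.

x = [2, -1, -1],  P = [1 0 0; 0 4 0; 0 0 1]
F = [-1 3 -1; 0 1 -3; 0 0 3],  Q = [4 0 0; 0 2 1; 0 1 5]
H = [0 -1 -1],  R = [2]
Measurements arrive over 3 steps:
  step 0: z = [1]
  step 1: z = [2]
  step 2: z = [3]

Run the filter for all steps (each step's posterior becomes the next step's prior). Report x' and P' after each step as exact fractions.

step 0: x' = [-4, 2, -3], P' = [162/5 47/5 -39/5; 47/5 176/15 -54/5; -39/5 -54/5 58/5]
step 1: x' = [2237/341, 923/341, -135/31], P' = [29829/341 23637/341 -2049/31; 23637/341 29057/341 -2513/31; -2049/31 -2513/31 2441/31]
step 2: x' = [-163133/16404, -63745/16404, 5493/5468], P' = [4341451/32808 3736427/32808 -1184691/10936; 3736427/32808 4617187/32808 -1463723/10936; -1184691/10936 -1463723/10936 1409801/10936]

step 0: x̄ = F·x = [-4, 2, -3]
step 0: P̄ = F·P·Fᵀ + Q = [42 15 -3; 15 15 -8; -3 -8 14]
step 0: y = z − H·x̄ = [0]
step 0: S = H·P̄·Hᵀ + R = [15]
step 0: K = P̄·Hᵀ·S⁻¹ = [-4/5; -7/15; -2/5]
step 0: x' = x̄ + K·y = [-4, 2, -3]
step 0: P' = (I − K·H)·P̄ = [162/5 47/5 -39/5; 47/5 176/15 -54/5; -39/5 -54/5 58/5]
step 1: x̄ = F·x = [13, 11, -9]
step 1: P̄ = F·P·Fᵀ + Q = [732/5 726/5 -543/5; 726/5 2744/15 -679/5; -543/5 -679/5 547/5]
step 1: y = z − H·x̄ = [4]
step 1: S = H·P̄·Hᵀ + R = [341/15]
step 1: K = P̄·Hᵀ·S⁻¹ = [-549/341; -707/341; 36/31]
step 1: x' = x̄ + K·y = [2237/341, 923/341, -135/31]
step 1: P' = (I − K·H)·P̄ = [29829/341 23637/341 -2049/31; 23637/341 29057/341 -2513/31; -2049/31 -2513/31 2441/31]
step 2: x̄ = F·x = [2017/341, 5378/341, -405/31]
step 2: P̄ = F·P·Fᵀ + Q = [298515/341 352900/341 -23793/31; 352900/341 437256/341 -29477/31; -23793/31 -29477/31 22124/31]
step 2: y = z − H·x̄ = [1946/341]
step 2: S = H·P̄·Hᵀ + R = [32808/341]
step 2: K = P̄·Hᵀ·S⁻¹ = [-91177/32808; -113009/32808; 26961/10936]
step 2: x' = x̄ + K·y = [-163133/16404, -63745/16404, 5493/5468]
step 2: P' = (I − K·H)·P̄ = [4341451/32808 3736427/32808 -1184691/10936; 3736427/32808 4617187/32808 -1463723/10936; -1184691/10936 -1463723/10936 1409801/10936]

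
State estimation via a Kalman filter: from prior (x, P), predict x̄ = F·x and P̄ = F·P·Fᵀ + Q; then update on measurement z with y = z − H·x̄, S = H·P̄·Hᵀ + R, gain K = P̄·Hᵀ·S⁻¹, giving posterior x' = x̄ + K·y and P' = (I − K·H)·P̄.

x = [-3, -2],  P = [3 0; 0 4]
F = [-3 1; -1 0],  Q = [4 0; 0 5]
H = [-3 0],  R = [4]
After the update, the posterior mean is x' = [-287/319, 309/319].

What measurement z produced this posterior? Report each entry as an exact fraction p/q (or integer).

z = [3]

x̄ = F·x = [7, 3]
P̄ = F·P·Fᵀ + Q = [35 9; 9 8]
S = H·P̄·Hᵀ + R = [319]
K = P̄·Hᵀ·S⁻¹ = [-105/319; -27/319]
x' − x̄ = [-2520/319, -648/319] = K·y
y = (KᵀK)⁻¹·Kᵀ·(x' − x̄) = [24]
z = y + H·x̄ = [24] + [-21] = [3]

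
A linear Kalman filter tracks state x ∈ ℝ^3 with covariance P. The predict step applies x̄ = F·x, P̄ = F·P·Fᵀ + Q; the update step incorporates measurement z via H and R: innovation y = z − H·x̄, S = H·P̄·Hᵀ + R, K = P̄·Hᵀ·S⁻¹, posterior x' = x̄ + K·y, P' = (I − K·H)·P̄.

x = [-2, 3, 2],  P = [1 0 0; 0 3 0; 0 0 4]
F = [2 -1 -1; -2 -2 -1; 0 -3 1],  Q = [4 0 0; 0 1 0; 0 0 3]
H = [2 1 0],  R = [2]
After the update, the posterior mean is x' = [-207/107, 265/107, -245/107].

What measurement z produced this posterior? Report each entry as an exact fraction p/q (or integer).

z = [-1]

x̄ = F·x = [-9, -4, -7]
P̄ = F·P·Fᵀ + Q = [15 6 5; 6 21 14; 5 14 34]
S = H·P̄·Hᵀ + R = [107]
K = P̄·Hᵀ·S⁻¹ = [36/107; 33/107; 24/107]
x' − x̄ = [756/107, 693/107, 504/107] = K·y
y = (KᵀK)⁻¹·Kᵀ·(x' − x̄) = [21]
z = y + H·x̄ = [21] + [-22] = [-1]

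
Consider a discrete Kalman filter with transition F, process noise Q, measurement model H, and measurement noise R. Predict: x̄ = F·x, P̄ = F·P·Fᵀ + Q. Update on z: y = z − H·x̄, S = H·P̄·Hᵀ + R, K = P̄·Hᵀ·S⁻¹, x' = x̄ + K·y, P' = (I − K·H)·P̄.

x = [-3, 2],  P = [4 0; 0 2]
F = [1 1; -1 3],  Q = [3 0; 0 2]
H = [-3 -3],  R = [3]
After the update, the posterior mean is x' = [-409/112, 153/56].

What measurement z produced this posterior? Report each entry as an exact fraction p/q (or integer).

x̄ = F·x = [-1, 9]
P̄ = F·P·Fᵀ + Q = [9 2; 2 24]
S = H·P̄·Hᵀ + R = [336]
K = P̄·Hᵀ·S⁻¹ = [-11/112; -13/56]
x' − x̄ = [-297/112, -351/56] = K·y
y = (KᵀK)⁻¹·Kᵀ·(x' − x̄) = [27]
z = y + H·x̄ = [27] + [-24] = [3]

z = [3]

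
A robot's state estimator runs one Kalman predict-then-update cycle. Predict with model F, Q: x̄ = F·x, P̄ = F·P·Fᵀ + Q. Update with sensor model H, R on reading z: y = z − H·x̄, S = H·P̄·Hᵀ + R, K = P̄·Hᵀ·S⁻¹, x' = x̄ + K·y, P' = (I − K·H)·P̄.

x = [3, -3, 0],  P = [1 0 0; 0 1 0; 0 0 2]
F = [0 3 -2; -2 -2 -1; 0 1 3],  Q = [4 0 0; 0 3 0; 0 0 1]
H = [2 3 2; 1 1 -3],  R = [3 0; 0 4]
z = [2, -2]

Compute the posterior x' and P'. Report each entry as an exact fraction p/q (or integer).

x̄ = F·x = [-9, 0, -3]
P̄ = F·P·Fᵀ + Q = [21 -2 -9; -2 13 -8; -9 -8 20]
y = z − H·x̄ = [26, -2]
S = H·P̄·Hᵀ + R = [92 43; 43 316]
K = P̄·Hᵀ·S⁻¹ = [530/3889 494/3889; 4499/27223 2403/27223; 2679/27223 -6998/27223]
x' = x̄ + K·y = [-22209/3889, 16024/3889, 283/3889]
P' = (I − K·H)·P̄ = [49405/3889 -35138/3889 4097/3889; -35138/3889 184313/27223 -23755/27223; 4097/3889 -23755/27223 10972/27223]

x' = [-22209/3889, 16024/3889, 283/3889]
P' = [49405/3889 -35138/3889 4097/3889; -35138/3889 184313/27223 -23755/27223; 4097/3889 -23755/27223 10972/27223]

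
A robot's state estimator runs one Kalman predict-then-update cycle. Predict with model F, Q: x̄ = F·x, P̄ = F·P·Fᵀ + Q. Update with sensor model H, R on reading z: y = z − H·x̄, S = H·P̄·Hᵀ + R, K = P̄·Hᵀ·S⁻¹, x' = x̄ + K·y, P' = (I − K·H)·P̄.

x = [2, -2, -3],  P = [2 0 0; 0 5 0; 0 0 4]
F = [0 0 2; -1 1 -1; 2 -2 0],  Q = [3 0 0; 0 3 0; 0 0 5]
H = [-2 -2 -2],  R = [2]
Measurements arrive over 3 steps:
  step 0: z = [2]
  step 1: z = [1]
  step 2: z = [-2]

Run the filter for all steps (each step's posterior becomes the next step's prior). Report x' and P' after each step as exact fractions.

step 0: x̄ = F·x = [-6, -1, 8]
step 0: P̄ = F·P·Fᵀ + Q = [19 -8 0; -8 14 -14; 0 -14 33]
step 0: y = z − H·x̄ = [4]
step 0: S = H·P̄·Hᵀ + R = [90]
step 0: K = P̄·Hᵀ·S⁻¹ = [-11/45; 8/45; -19/45]
step 0: x' = x̄ + K·y = [-314/45, -13/45, 284/45]
step 0: P' = (I − K·H)·P̄ = [613/45 -184/45 -418/45; -184/45 502/45 -326/45; -418/45 -326/45 763/45]
step 1: x̄ = F·x = [568/45, 17/45, -602/45]
step 1: P̄ = F·P·Fᵀ + Q = [3187/45 -1342/45 -368/45; -1342/45 2197/45 -2782/45; -368/45 -2782/45 6157/45]
step 1: y = z − H·x̄ = [11/45]
step 1: S = H·P̄·Hᵀ + R = [10318/45]
step 1: K = P̄·Hᵀ·S⁻¹ = [-211/737; 1927/5159; -3007/5159]
step 1: x' = x̄ + K·y = [841/67, 220/469, -6341/469]
step 1: P' = (I − K·H)·P̄ = [38345/737 -3908/737 -34226/737; -3908/737 86837/5159 -61408/5159; -34226/737 -61408/5159 303997/5159]
step 2: x̄ = F·x = [-12682/469, 674/469, 11334/469]
step 2: P̄ = F·P·Fᵀ + Q = [1231465/5159 -251646/5159 -712696/5159; -251646/5159 373090/5159 -463580/5159; -712696/5159 -463580/5159 1665651/5159]
step 2: y = z − H·x̄ = [-2286/469]
step 2: S = H·P̄·Hᵀ + R = [1667766/5159]
step 2: K = P̄·Hᵀ·S⁻¹ = [-89041/277961; 342136/833883; -163125/277961]
step 2: x' = x̄ + K·y = [-7082204/277961, -156422/277961, 7512396/277961]
step 2: P' = (I − K·H)·P̄ = [57129181/277961 -1748306/277961 -55291834/277961; -1748306/277961 14925242/833883 -3340820/277961; -55291834/277961 -3340820/277961 58795779/277961]

step 0: x' = [-314/45, -13/45, 284/45], P' = [613/45 -184/45 -418/45; -184/45 502/45 -326/45; -418/45 -326/45 763/45]
step 1: x' = [841/67, 220/469, -6341/469], P' = [38345/737 -3908/737 -34226/737; -3908/737 86837/5159 -61408/5159; -34226/737 -61408/5159 303997/5159]
step 2: x' = [-7082204/277961, -156422/277961, 7512396/277961], P' = [57129181/277961 -1748306/277961 -55291834/277961; -1748306/277961 14925242/833883 -3340820/277961; -55291834/277961 -3340820/277961 58795779/277961]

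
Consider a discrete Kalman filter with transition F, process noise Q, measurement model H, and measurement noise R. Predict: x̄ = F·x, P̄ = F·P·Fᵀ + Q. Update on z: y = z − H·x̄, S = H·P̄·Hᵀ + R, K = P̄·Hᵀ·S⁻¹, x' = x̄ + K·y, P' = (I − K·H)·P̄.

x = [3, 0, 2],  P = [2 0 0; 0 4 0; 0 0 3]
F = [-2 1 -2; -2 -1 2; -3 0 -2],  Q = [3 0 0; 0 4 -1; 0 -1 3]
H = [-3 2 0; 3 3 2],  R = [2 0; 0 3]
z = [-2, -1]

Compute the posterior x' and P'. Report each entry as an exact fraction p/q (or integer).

x̄ = F·x = [-10, -2, -13]
P̄ = F·P·Fᵀ + Q = [27 -8 24; -8 28 -1; 24 -1 33]
y = z − H·x̄ = [-28, 61]
S = H·P̄·Hᵀ + R = [453 -199; -199 762]
K = P̄·Hᵀ·S⁻¹ = [-53019/305585 28262/305585; 72502/305585 42194/305585; -29523/305585 46429/305585]
x' = x̄ + K·y = [152664/305585, -67392/305585, -313792/305585]
P' = (I − K·H)·P̄ = [140442/305585 157644/305585 -404736/305585; 157644/305585 308968/305585 -636627/305585; -404736/305585 -636627/305585 1631688/305585]

x' = [152664/305585, -67392/305585, -313792/305585]
P' = [140442/305585 157644/305585 -404736/305585; 157644/305585 308968/305585 -636627/305585; -404736/305585 -636627/305585 1631688/305585]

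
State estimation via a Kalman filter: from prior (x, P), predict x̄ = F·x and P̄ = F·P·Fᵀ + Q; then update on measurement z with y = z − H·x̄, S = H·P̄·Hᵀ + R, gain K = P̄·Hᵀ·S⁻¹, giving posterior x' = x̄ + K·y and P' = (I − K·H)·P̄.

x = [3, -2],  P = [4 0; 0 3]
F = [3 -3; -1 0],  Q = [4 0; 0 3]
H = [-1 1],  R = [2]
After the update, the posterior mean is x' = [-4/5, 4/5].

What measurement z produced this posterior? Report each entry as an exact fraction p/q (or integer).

x̄ = F·x = [15, -3]
P̄ = F·P·Fᵀ + Q = [67 -12; -12 7]
S = H·P̄·Hᵀ + R = [100]
K = P̄·Hᵀ·S⁻¹ = [-79/100; 19/100]
x' − x̄ = [-79/5, 19/5] = K·y
y = (KᵀK)⁻¹·Kᵀ·(x' − x̄) = [20]
z = y + H·x̄ = [20] + [-18] = [2]

z = [2]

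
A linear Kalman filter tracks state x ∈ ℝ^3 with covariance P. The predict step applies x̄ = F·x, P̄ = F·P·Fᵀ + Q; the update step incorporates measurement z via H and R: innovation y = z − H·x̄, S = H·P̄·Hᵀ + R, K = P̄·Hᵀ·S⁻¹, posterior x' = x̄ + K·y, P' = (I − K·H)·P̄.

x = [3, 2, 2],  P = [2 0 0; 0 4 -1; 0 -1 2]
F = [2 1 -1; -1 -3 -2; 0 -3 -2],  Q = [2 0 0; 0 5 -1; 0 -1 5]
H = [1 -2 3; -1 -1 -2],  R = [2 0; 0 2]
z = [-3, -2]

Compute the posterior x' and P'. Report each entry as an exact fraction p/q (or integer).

x̄ = F·x = [6, -13, -10]
P̄ = F·P·Fᵀ + Q = [18 -13 -9; -13 39 31; -9 31 37]
y = z − H·x̄ = [-5, -29]
S = H·P̄·Hᵀ + R = [135 -99; -99 269]
K = P̄·Hᵀ·S⁻¹ = [2930/13257 191/1473; -4087/13257 -649/1473; 628/13257 -500/1473]
x' = x̄ + K·y = [15041/13257, 17483/13257, -5210/13257]
P' = (I − K·H)·P̄ = [166469/13257 -26929/13257 -71489/13257; -26929/13257 11189/13257 13711/13257; -71489/13257 13711/13257 33389/13257]

x' = [15041/13257, 17483/13257, -5210/13257]
P' = [166469/13257 -26929/13257 -71489/13257; -26929/13257 11189/13257 13711/13257; -71489/13257 13711/13257 33389/13257]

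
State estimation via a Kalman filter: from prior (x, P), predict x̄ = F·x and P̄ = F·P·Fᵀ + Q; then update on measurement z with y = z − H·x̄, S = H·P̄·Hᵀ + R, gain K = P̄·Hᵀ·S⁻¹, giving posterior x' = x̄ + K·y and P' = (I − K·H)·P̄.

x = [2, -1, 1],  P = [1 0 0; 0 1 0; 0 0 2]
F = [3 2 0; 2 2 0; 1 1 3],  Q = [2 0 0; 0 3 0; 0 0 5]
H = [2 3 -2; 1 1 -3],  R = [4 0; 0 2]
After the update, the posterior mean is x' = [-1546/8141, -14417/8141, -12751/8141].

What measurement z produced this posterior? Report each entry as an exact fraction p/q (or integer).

z = [-3, 3]

x̄ = F·x = [4, 2, 4]
P̄ = F·P·Fᵀ + Q = [15 10 5; 10 11 4; 5 4 25]
S = H·P̄·Hᵀ + R = [295 179; 179 219]
K = P̄·Hᵀ·S⁻¹ = [2290/8141 -1500/8141; 2061/8141 -1350/8141; 2841/16282 -7229/16282]
x' − x̄ = [-34110/8141, -30699/8141, -45315/8141] = K·y
y = (KᵀK)⁻¹·Kᵀ·(x' − x̄) = [-9, 9]
z = y + H·x̄ = [-9, 9] + [6, -6] = [-3, 3]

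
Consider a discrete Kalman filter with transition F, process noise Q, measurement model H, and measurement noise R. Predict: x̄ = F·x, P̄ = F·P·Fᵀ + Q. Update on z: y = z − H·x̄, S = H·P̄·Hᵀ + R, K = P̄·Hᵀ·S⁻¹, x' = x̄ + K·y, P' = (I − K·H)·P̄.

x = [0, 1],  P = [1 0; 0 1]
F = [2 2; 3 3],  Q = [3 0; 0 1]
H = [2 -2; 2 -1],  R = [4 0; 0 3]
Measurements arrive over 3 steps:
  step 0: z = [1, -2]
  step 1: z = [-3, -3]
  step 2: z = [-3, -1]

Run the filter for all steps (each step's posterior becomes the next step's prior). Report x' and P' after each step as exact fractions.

step 0: x' = [-125/101, -267/202], P' = [293/101 361/101; 361/101 512/101]
step 1: x' = [-1333/884, -53/221], P' = [209793/56576 132843/28288; 132843/28288 93753/14144]
step 2: x' = [36523389/81640102, 3583673/1991222], P' = [152988168/40820051 4730421/995611; 4730421/995611 6675732/995611]

step 0: x̄ = F·x = [2, 3]
step 0: P̄ = F·P·Fᵀ + Q = [11 12; 12 19]
step 0: y = z − H·x̄ = [3, -3]
step 0: S = H·P̄·Hᵀ + R = [28 10; 10 18]
step 0: K = P̄·Hᵀ·S⁻¹ = [-34/101 75/101; -151/202 70/101]
step 0: x' = x̄ + K·y = [-125/101, -267/202]
step 0: P' = (I − K·H)·P̄ = [293/101 361/101; 361/101 512/101]
step 1: x̄ = F·x = [-517/101, -1551/202]
step 1: P̄ = F·P·Fᵀ + Q = [6411/101 9162/101; 9162/101 13844/101]
step 1: y = z − H·x̄ = [-820/101, -89/202]
step 1: S = H·P̄·Hᵀ + R = [8128/101 -1640/101; -1640/101 3143/101]
step 1: K = P̄·Hᵀ·S⁻¹ = [-55893/113152 12825/14144; -54663/56576 6515/7072]
step 1: x' = x̄ + K·y = [-1333/884, -53/221]
step 1: P' = (I − K·H)·P̄ = [209793/56576 132843/28288; 132843/28288 93753/14144]
step 2: x̄ = F·x = [-1545/442, -4635/884]
step 2: P̄ = F·P·Fᵀ + Q = [1158609/14144 3348531/28288; 3348531/28288 10102169/56576]
step 2: y = z − H·x̄ = [-2871/442, 661/884]
step 2: S = H·P̄·Hᵀ + R = [1399057/14144 -720145/28288; -720145/28288 2021393/56576]
step 2: K = P̄·Hᵀ·S⁻¹ = [-40959093/81640102 37343025/40820051; -1945311/1991222 928370/995611]
step 2: x' = x̄ + K·y = [36523389/81640102, 3583673/1991222]
step 2: P' = (I − K·H)·P̄ = [152988168/40820051 4730421/995611; 4730421/995611 6675732/995611]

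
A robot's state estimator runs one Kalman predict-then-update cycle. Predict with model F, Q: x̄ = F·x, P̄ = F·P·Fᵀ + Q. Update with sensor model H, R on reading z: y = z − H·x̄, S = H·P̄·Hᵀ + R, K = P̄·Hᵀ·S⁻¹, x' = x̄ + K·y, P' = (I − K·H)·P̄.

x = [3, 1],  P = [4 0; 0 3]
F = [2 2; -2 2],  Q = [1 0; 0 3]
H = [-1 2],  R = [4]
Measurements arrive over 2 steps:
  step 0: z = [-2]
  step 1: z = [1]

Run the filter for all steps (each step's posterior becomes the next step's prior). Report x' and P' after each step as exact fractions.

step 0: x' = [866/173, 232/173], P' = [3648/173 1750/173; 1750/173 1007/173]
step 1: x' = [-102147/32099, -38294/32099], P' = [1447360/96297 615838/96297; 615838/96297 349603/96297]

step 0: x̄ = F·x = [8, -4]
step 0: P̄ = F·P·Fᵀ + Q = [29 -4; -4 31]
step 0: y = z − H·x̄ = [14]
step 0: S = H·P̄·Hᵀ + R = [173]
step 0: K = P̄·Hᵀ·S⁻¹ = [-37/173; 66/173]
step 0: x' = x̄ + K·y = [866/173, 232/173]
step 0: P' = (I − K·H)·P̄ = [3648/173 1750/173; 1750/173 1007/173]
step 1: x̄ = F·x = [2196/173, -1268/173]
step 1: P̄ = F·P·Fᵀ + Q = [32793/173 -10564/173; -10564/173 5139/173]
step 1: y = z − H·x̄ = [4905/173]
step 1: S = H·P̄·Hᵀ + R = [96297/173]
step 1: K = P̄·Hᵀ·S⁻¹ = [-53921/96297; 20842/96297]
step 1: x' = x̄ + K·y = [-102147/32099, -38294/32099]
step 1: P' = (I − K·H)·P̄ = [1447360/96297 615838/96297; 615838/96297 349603/96297]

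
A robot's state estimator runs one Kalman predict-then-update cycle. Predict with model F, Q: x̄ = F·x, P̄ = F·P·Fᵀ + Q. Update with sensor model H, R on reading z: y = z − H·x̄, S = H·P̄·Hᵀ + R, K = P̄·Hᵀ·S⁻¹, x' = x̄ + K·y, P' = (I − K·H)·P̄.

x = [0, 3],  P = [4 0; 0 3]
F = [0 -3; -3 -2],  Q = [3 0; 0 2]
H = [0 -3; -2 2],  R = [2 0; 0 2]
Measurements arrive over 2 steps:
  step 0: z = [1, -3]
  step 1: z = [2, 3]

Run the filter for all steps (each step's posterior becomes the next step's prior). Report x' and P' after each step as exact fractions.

step 0: x' = [10089/10898, -4425/10898], P' = [3837/5449 1185/5449; 1185/5449 1201/5449]
step 1: x' = [-9214794/5541467, -3125985/5541467], P' = [3468255/5541467 1086186/5541467; 1086186/5541467 1179354/5541467]

step 0: x̄ = F·x = [-9, -6]
step 0: P̄ = F·P·Fᵀ + Q = [30 18; 18 50]
step 0: y = z − H·x̄ = [-17, -9]
step 0: S = H·P̄·Hᵀ + R = [452 -192; -192 178]
step 0: K = P̄·Hᵀ·S⁻¹ = [-3555/10898 -2652/5449; -3603/10898 16/5449]
step 0: x' = x̄ + K·y = [10089/10898, -4425/10898]
step 0: P' = (I − K·H)·P̄ = [3837/5449 1185/5449; 1185/5449 1201/5449]
step 1: x̄ = F·x = [13275/10898, -21417/10898]
step 1: P̄ = F·P·Fᵀ + Q = [27156/5449 17871/5449; 17871/5449 64455/5449]
step 1: y = z − H·x̄ = [-42455/10898, 51039/5449]
step 1: S = H·P̄·Hᵀ + R = [590993/5449 -279504/5449; -279504/5449 234374/5449]
step 1: K = P̄·Hᵀ·S⁻¹ = [-1629279/5541467 -2382069/5541467; -1769031/5541467 93168/5541467]
step 1: x' = x̄ + K·y = [-9214794/5541467, -3125985/5541467]
step 1: P' = (I − K·H)·P̄ = [3468255/5541467 1086186/5541467; 1086186/5541467 1179354/5541467]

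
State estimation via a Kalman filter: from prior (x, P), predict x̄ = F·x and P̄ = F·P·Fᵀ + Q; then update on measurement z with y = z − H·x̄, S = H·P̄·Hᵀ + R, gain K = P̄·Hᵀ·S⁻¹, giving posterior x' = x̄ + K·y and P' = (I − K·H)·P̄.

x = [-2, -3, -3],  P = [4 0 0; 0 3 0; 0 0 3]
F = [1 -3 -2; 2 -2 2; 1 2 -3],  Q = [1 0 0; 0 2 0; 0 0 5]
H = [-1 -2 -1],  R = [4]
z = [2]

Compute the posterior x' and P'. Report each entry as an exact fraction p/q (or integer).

x' = [157/15, -98/15, 11/15]
P' = [299/15 -151/15 22/15; -151/15 269/15 -368/15; 22/15 -368/15 716/15]

x̄ = F·x = [13, -4, 1]
P̄ = F·P·Fᵀ + Q = [44 14 4; 14 42 -22; 4 -22 48]
y = z − H·x̄ = [8]
S = H·P̄·Hᵀ + R = [240]
K = P̄·Hᵀ·S⁻¹ = [-19/60; -19/60; -1/30]
x' = x̄ + K·y = [157/15, -98/15, 11/15]
P' = (I − K·H)·P̄ = [299/15 -151/15 22/15; -151/15 269/15 -368/15; 22/15 -368/15 716/15]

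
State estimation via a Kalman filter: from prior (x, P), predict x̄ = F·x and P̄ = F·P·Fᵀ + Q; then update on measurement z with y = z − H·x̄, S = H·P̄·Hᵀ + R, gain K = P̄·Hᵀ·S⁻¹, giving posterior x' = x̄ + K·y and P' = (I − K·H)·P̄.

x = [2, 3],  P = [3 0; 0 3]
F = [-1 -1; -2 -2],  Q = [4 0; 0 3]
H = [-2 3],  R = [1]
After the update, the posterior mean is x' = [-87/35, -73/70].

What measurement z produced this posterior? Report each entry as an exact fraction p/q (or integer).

x̄ = F·x = [-5, -10]
P̄ = F·P·Fᵀ + Q = [10 12; 12 27]
S = H·P̄·Hᵀ + R = [140]
K = P̄·Hᵀ·S⁻¹ = [4/35; 57/140]
x' − x̄ = [88/35, 627/70] = K·y
y = (KᵀK)⁻¹·Kᵀ·(x' − x̄) = [22]
z = y + H·x̄ = [22] + [-20] = [2]

z = [2]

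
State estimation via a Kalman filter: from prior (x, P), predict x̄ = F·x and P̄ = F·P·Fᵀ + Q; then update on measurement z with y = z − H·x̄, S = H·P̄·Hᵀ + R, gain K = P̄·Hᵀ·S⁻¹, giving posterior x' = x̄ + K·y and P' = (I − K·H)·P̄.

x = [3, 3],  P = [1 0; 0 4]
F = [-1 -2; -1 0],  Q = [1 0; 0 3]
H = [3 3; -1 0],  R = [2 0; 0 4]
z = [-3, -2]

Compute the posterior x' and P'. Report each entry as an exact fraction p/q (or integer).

x' = [1026/1547, -29/17]
P' = [2700/1547 -28/17; -28/17 30/17]

x̄ = F·x = [-9, -3]
P̄ = F·P·Fᵀ + Q = [18 1; 1 4]
y = z − H·x̄ = [33, -11]
S = H·P̄·Hᵀ + R = [218 -57; -57 22]
K = P̄·Hᵀ·S⁻¹ = [228/1547 -675/1547; 3/17 7/17]
x' = x̄ + K·y = [1026/1547, -29/17]
P' = (I − K·H)·P̄ = [2700/1547 -28/17; -28/17 30/17]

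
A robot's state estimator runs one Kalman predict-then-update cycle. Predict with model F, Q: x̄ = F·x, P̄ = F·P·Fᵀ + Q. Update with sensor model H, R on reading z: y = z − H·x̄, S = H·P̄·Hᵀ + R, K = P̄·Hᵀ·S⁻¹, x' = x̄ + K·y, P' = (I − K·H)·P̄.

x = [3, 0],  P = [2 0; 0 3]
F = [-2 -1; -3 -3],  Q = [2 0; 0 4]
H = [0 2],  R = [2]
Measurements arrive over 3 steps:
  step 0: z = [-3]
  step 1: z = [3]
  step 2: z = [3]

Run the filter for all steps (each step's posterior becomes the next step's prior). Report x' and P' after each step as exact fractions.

step 0: x̄ = F·x = [-6, -9]
step 0: P̄ = F·P·Fᵀ + Q = [13 21; 21 49]
step 0: y = z − H·x̄ = [15]
step 0: S = H·P̄·Hᵀ + R = [198]
step 0: K = P̄·Hᵀ·S⁻¹ = [7/33; 49/99]
step 0: x' = x̄ + K·y = [-31/11, -52/33]
step 0: P' = (I − K·H)·P̄ = [45/11 7/33; 7/33 49/99]
step 1: x̄ = F·x = [238/33, 145/11]
step 1: P̄ = F·P·Fᵀ + Q = [1951/99 922/33; 922/33 540/11]
step 1: y = z − H·x̄ = [-257/11]
step 1: S = H·P̄·Hᵀ + R = [2182/11]
step 1: K = P̄·Hᵀ·S⁻¹ = [922/3273; 540/1091]
step 1: x' = x̄ + K·y = [688/1091, 1765/1091]
step 1: P' = (I − K·H)·P̄ = [4327/1091 922/3273; 922/3273 540/1091]
step 2: x̄ = F·x = [-3141/1091, -7359/1091]
step 2: P̄ = F·P·Fᵀ + Q = [63778/3273 30348/1091; 30348/1091 53699/1091]
step 2: y = z − H·x̄ = [17991/1091]
step 2: S = H·P̄·Hᵀ + R = [216978/1091]
step 2: K = P̄·Hᵀ·S⁻¹ = [10116/36163; 53699/108489]
step 2: x' = x̄ + K·y = [62703/36163, 51246/36163]
step 2: P' = (I − K·H)·P̄ = [425666/108489 10116/36163; 10116/36163 53699/108489]

step 0: x' = [-31/11, -52/33], P' = [45/11 7/33; 7/33 49/99]
step 1: x' = [688/1091, 1765/1091], P' = [4327/1091 922/3273; 922/3273 540/1091]
step 2: x' = [62703/36163, 51246/36163], P' = [425666/108489 10116/36163; 10116/36163 53699/108489]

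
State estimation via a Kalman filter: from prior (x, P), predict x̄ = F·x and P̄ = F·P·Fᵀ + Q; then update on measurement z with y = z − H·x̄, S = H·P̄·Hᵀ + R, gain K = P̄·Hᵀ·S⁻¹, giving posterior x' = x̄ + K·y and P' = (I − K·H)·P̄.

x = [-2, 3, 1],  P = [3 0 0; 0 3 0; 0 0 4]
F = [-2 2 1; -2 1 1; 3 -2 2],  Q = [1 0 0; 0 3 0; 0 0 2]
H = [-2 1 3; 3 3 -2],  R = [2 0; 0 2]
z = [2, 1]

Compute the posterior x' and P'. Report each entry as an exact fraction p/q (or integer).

x̄ = F·x = [11, 8, -10]
P̄ = F·P·Fᵀ + Q = [29 22 -22; 22 22 -16; -22 -16 57]
y = z − H·x̄ = [46, -76]
S = H·P̄·Hᵀ + R = [733 -914; -914 1541]
K = P̄·Hᵀ·S⁻¹ = [22876/294157 51173/294157; 42026/294157 56232/294157; 98267/294157 14762/294157]
x' = x̄ + K·y = [398875/294157, 12820/294157, 456800/294157]
P' = (I − K·H)·P̄ = [782824/294157 -319598/294157 643666/294157; -319598/294157 191226/294157 -248790/294157; 643666/294157 -248790/294157 577552/294157]

x' = [398875/294157, 12820/294157, 456800/294157]
P' = [782824/294157 -319598/294157 643666/294157; -319598/294157 191226/294157 -248790/294157; 643666/294157 -248790/294157 577552/294157]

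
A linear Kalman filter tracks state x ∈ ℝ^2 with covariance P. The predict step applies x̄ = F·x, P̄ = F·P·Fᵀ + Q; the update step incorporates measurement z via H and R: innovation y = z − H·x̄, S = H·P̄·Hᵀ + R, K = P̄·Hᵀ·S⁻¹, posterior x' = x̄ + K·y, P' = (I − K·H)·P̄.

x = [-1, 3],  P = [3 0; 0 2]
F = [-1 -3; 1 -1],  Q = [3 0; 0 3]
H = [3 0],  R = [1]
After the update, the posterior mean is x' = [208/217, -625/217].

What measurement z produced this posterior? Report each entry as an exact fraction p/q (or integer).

x̄ = F·x = [-8, -4]
P̄ = F·P·Fᵀ + Q = [24 3; 3 8]
S = H·P̄·Hᵀ + R = [217]
K = P̄·Hᵀ·S⁻¹ = [72/217; 9/217]
x' − x̄ = [1944/217, 243/217] = K·y
y = (KᵀK)⁻¹·Kᵀ·(x' − x̄) = [27]
z = y + H·x̄ = [27] + [-24] = [3]

z = [3]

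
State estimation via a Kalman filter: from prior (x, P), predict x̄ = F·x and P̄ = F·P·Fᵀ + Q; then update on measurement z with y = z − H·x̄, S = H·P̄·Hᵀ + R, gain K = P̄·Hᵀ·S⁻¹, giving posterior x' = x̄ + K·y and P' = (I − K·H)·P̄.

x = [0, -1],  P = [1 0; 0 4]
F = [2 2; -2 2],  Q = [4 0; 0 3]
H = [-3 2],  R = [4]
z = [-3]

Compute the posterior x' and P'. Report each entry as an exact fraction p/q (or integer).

x̄ = F·x = [-2, -2]
P̄ = F·P·Fᵀ + Q = [24 12; 12 23]
y = z − H·x̄ = [-5]
S = H·P̄·Hᵀ + R = [168]
K = P̄·Hᵀ·S⁻¹ = [-2/7; 5/84]
x' = x̄ + K·y = [-4/7, -193/84]
P' = (I − K·H)·P̄ = [72/7 104/7; 104/7 941/42]

x' = [-4/7, -193/84]
P' = [72/7 104/7; 104/7 941/42]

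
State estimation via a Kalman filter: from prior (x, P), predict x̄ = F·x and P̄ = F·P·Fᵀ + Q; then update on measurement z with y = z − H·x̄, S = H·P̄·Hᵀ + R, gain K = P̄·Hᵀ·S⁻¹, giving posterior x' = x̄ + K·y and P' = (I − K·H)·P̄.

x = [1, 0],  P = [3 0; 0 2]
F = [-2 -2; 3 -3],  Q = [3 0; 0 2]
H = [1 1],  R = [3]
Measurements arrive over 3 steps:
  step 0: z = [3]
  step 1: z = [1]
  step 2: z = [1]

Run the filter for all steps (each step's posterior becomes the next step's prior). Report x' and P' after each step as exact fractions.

step 0: x̄ = F·x = [-2, 3]
step 0: P̄ = F·P·Fᵀ + Q = [23 -6; -6 47]
step 0: y = z − H·x̄ = [2]
step 0: S = H·P̄·Hᵀ + R = [61]
step 0: K = P̄·Hᵀ·S⁻¹ = [17/61; 41/61]
step 0: x' = x̄ + K·y = [-88/61, 265/61]
step 0: P' = (I − K·H)·P̄ = [1114/61 -1063/61; -1063/61 1186/61]
step 1: x̄ = F·x = [-354/61, -1059/61]
step 1: P̄ = F·P·Fᵀ + Q = [879/61 432/61; 432/61 39956/61]
step 1: y = z − H·x̄ = [1474/61]
step 1: S = H·P̄·Hᵀ + R = [41882/61]
step 1: K = P̄·Hᵀ·S⁻¹ = [1311/41882; 20194/20941]
step 1: x' = x̄ + K·y = [-105687/20941, 124417/20941]
step 1: P' = (I − K·H)·P̄ = [575337/41882 -285702/20941; -285702/20941 346284/20941]
step 2: x̄ = F·x = [-37460/20941, -690312/20941]
step 2: P̄ = F·P·Fᵀ + Q = [313017/20941 351693/20941; 351693/20941 21780181/41882]
step 2: y = z − H·x̄ = [748713/20941]
step 2: S = H·P̄·Hᵀ + R = [23938633/41882]
step 2: K = P̄·Hᵀ·S⁻¹ = [1329420/23938633; 22483567/23938633]
step 2: x' = x̄ + K·y = [4709080/23938633, 14737275/23938633]
step 2: P' = (I − K·H)·P̄ = [315625821/23938633 -311637561/23938633; -311637561/23938633 379088262/23938633]

step 0: x' = [-88/61, 265/61], P' = [1114/61 -1063/61; -1063/61 1186/61]
step 1: x' = [-105687/20941, 124417/20941], P' = [575337/41882 -285702/20941; -285702/20941 346284/20941]
step 2: x' = [4709080/23938633, 14737275/23938633], P' = [315625821/23938633 -311637561/23938633; -311637561/23938633 379088262/23938633]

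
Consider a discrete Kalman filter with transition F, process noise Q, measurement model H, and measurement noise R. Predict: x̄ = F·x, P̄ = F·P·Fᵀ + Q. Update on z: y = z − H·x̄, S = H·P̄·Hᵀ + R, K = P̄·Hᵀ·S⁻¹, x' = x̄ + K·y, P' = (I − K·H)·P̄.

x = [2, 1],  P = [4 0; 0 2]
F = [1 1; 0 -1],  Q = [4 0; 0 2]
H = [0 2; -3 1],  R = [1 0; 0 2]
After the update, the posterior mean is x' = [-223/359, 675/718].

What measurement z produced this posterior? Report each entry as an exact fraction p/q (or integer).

z = [2, 3]

x̄ = F·x = [3, -1]
P̄ = F·P·Fᵀ + Q = [10 -2; -2 4]
S = H·P̄·Hᵀ + R = [17 20; 20 108]
K = P̄·Hᵀ·S⁻¹ = [52/359 -116/359; 166/359 5/718]
x' − x̄ = [-1300/359, 1393/718] = K·y
y = (KᵀK)⁻¹·Kᵀ·(x' − x̄) = [4, 13]
z = y + H·x̄ = [4, 13] + [-2, -10] = [2, 3]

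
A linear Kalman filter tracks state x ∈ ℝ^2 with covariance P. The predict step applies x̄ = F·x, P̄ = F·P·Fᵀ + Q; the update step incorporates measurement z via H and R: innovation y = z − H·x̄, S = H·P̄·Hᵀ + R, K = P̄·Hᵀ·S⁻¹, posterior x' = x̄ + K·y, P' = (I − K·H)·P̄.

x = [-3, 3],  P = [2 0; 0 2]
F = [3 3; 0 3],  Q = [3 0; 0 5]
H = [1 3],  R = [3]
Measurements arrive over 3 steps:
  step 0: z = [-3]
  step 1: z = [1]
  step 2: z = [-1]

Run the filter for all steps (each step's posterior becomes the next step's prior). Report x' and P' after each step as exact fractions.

step 0: x' = [-930/119, 201/119], P' = [1758/119 -555/119; -555/119 214/119]
step 1: x' = [-79609/4249, 27787/4249], P' = [286413/4249 -95835/4249; -95835/4249 33443/4249]
step 2: x' = [-2320775/118348, 187655/29587], P' = [43913757/236696 -1851330/29587; -1851330/29587 633992/29587]

step 0: x̄ = F·x = [0, 9]
step 0: P̄ = F·P·Fᵀ + Q = [39 18; 18 23]
step 0: y = z − H·x̄ = [-30]
step 0: S = H·P̄·Hᵀ + R = [357]
step 0: K = P̄·Hᵀ·S⁻¹ = [31/119; 29/119]
step 0: x' = x̄ + K·y = [-930/119, 201/119]
step 0: P' = (I − K·H)·P̄ = [1758/119 -555/119; -555/119 214/119]
step 1: x̄ = F·x = [-2187/119, 603/119]
step 1: P̄ = F·P·Fᵀ + Q = [8115/119 -3069/119; -3069/119 2521/119]
step 1: y = z − H·x̄ = [71/17]
step 1: S = H·P̄·Hᵀ + R = [1821/17]
step 1: K = P̄·Hᵀ·S⁻¹ = [-52/607; 214/607]
step 1: x' = x̄ + K·y = [-79609/4249, 27787/4249]
step 1: P' = (I − K·H)·P̄ = [286413/4249 -95835/4249; -95835/4249 33443/4249]
step 2: x̄ = F·x = [-155466/4249, 83361/4249]
step 2: P̄ = F·P·Fᵀ + Q = [1166421/4249 -561528/4249; -561528/4249 322232/4249]
step 2: y = z − H·x̄ = [-98866/4249]
step 2: S = H·P̄·Hᵀ + R = [710088/4249]
step 2: K = P̄·Hᵀ·S⁻¹ = [-172721/236696; 16882/29587]
step 2: x' = x̄ + K·y = [-2320775/118348, 187655/29587]
step 2: P' = (I − K·H)·P̄ = [43913757/236696 -1851330/29587; -1851330/29587 633992/29587]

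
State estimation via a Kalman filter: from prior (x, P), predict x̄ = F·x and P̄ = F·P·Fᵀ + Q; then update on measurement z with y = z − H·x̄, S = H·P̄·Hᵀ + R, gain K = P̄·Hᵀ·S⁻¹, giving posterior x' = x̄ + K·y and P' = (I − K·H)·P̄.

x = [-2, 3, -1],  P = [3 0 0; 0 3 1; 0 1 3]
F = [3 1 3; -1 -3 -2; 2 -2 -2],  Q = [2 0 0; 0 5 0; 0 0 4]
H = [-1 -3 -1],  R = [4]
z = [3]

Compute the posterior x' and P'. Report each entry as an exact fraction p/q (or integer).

x' = [-2796/271, 777/271, -400/271]
P' = [13565/271 -5357/271 2326/271; -5357/271 2541/271 -1938/271; 2326/271 -1938/271 3760/271]

x̄ = F·x = [-6, -5, -8]
P̄ = F·P·Fᵀ + Q = [65 -47 -14; -47 59 34; -14 34 48]
y = z − H·x̄ = [-26]
S = H·P̄·Hᵀ + R = [542]
K = P̄·Hᵀ·S⁻¹ = [45/271; -82/271; -68/271]
x' = x̄ + K·y = [-2796/271, 777/271, -400/271]
P' = (I − K·H)·P̄ = [13565/271 -5357/271 2326/271; -5357/271 2541/271 -1938/271; 2326/271 -1938/271 3760/271]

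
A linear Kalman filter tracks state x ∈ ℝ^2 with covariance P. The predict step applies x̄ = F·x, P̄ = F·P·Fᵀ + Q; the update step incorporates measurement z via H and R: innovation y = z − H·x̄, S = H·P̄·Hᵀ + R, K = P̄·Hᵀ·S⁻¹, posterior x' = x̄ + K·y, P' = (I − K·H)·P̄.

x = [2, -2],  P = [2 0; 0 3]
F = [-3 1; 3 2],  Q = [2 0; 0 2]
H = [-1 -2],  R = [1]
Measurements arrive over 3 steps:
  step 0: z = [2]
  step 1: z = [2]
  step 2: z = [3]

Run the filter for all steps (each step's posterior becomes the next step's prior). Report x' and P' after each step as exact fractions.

step 0: x' = [-417/52, 3], P' = [2391/104 -23/2; -23/2 6]
step 1: x' = [37384/2383, -21442/2383], P' = [534855/2383 -269347/2383; -269347/2383 136203/2383]
step 2: x' = [-4681264/164573, 2099818/164573], P' = [117079026/164573 -58987388/164573; -58987388/164573 29758179/164573]

step 0: x̄ = F·x = [-8, 2]
step 0: P̄ = F·P·Fᵀ + Q = [23 -12; -12 32]
step 0: y = z − H·x̄ = [-2]
step 0: S = H·P̄·Hᵀ + R = [104]
step 0: K = P̄·Hᵀ·S⁻¹ = [1/104; -1/2]
step 0: x' = x̄ + K·y = [-417/52, 3]
step 0: P' = (I − K·H)·P̄ = [2391/104 -23/2; -23/2 6]
step 1: x̄ = F·x = [1407/52, -939/52]
step 1: P̄ = F·P·Fᵀ + Q = [29527/104 -16683/104; -16683/104 9871/104]
step 1: y = z − H·x̄ = [-367/52]
step 1: S = H·P̄·Hᵀ + R = [2383/104]
step 1: K = P̄·Hᵀ·S⁻¹ = [3839/2383; -3059/2383]
step 1: x' = x̄ + K·y = [37384/2383, -21442/2383]
step 1: P' = (I − K·H)·P̄ = [534855/2383 -269347/2383; -269347/2383 136203/2383]
step 2: x̄ = F·x = [-133594/2383, 69268/2383]
step 2: P̄ = F·P·Fᵀ + Q = [6570746/2383 -3733248/2383; -3733248/2383 2131109/2383]
step 2: y = z − H·x̄ = [12091/2383]
step 2: S = H·P̄·Hᵀ + R = [164573/2383]
step 2: K = P̄·Hᵀ·S⁻¹ = [895750/164573; -528970/164573]
step 2: x' = x̄ + K·y = [-4681264/164573, 2099818/164573]
step 2: P' = (I − K·H)·P̄ = [117079026/164573 -58987388/164573; -58987388/164573 29758179/164573]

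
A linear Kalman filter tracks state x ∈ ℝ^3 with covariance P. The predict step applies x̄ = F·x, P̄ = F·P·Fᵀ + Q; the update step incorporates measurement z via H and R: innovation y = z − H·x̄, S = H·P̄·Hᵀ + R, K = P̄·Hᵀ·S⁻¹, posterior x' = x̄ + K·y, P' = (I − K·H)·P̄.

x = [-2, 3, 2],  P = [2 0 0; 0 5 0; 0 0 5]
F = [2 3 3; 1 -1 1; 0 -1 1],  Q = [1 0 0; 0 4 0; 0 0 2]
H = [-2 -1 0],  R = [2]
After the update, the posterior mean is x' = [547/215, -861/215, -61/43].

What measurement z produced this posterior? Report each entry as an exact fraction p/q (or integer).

x̄ = F·x = [11, -3, -1]
P̄ = F·P·Fᵀ + Q = [99 4 0; 4 16 10; 0 10 12]
S = H·P̄·Hᵀ + R = [430]
K = P̄·Hᵀ·S⁻¹ = [-101/215; -12/215; -1/43]
x' − x̄ = [-1818/215, -216/215, -18/43] = K·y
y = (KᵀK)⁻¹·Kᵀ·(x' − x̄) = [18]
z = y + H·x̄ = [18] + [-19] = [-1]

z = [-1]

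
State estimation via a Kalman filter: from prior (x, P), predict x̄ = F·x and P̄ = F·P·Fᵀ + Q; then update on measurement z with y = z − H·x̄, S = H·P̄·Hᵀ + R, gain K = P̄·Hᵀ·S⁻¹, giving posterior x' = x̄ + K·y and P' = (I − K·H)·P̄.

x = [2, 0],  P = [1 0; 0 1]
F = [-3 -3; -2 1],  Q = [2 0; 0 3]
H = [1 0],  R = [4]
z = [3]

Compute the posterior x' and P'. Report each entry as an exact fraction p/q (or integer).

x' = [3/2, -23/8]
P' = [10/3 1/2; 1/2 61/8]

x̄ = F·x = [-6, -4]
P̄ = F·P·Fᵀ + Q = [20 3; 3 8]
y = z − H·x̄ = [9]
S = H·P̄·Hᵀ + R = [24]
K = P̄·Hᵀ·S⁻¹ = [5/6; 1/8]
x' = x̄ + K·y = [3/2, -23/8]
P' = (I − K·H)·P̄ = [10/3 1/2; 1/2 61/8]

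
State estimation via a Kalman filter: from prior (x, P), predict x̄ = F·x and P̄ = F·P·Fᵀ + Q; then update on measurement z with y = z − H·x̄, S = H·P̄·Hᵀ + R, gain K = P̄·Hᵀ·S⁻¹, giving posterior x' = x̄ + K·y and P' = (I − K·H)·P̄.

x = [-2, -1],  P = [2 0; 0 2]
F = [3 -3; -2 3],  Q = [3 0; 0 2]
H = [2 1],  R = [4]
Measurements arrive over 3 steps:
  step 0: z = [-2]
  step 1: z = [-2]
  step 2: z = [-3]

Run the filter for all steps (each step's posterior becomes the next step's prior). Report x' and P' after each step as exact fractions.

step 0: x' = [-15/17, -7/17], P' = [87/17 -126/17; -126/17 220/17]
step 1: x' = [-1294/1117, 1052/3351], P' = [7290/1117 -10732/1117; -10732/1117 54572/3351]
step 2: x' = [-457/209, 125797/93005], P' = [1371/209 -2018/209; -2018/209 4562104/279015]

step 0: x̄ = F·x = [-3, 1]
step 0: P̄ = F·P·Fᵀ + Q = [39 -30; -30 28]
step 0: y = z − H·x̄ = [3]
step 0: S = H·P̄·Hᵀ + R = [68]
step 0: K = P̄·Hᵀ·S⁻¹ = [12/17; -8/17]
step 0: x' = x̄ + K·y = [-15/17, -7/17]
step 0: P' = (I − K·H)·P̄ = [87/17 -126/17; -126/17 220/17]
step 1: x̄ = F·x = [-24/17, 9/17]
step 1: P̄ = F·P·Fᵀ + Q = [5082/17 -4392/17; -4392/17 3874/17]
step 1: y = z − H·x̄ = [5/17]
step 1: S = H·P̄·Hᵀ + R = [6702/17]
step 1: K = P̄·Hᵀ·S⁻¹ = [962/1117; -2455/3351]
step 1: x' = x̄ + K·y = [-1294/1117, 1052/3351]
step 1: P' = (I − K·H)·P̄ = [7290/1117 -10732/1117; -10732/1117 54572/3351]
step 2: x̄ = F·x = [-4934/1117, 3640/1117]
step 2: P̄ = F·P·Fᵀ + Q = [425853/1117 -368436/1117; -368436/1117 323894/1117]
step 2: y = z − H·x̄ = [2877/1117]
step 2: S = H·P̄·Hᵀ + R = [558030/1117]
step 2: K = P̄·Hᵀ·S⁻¹ = [181/209; -206489/279015]
step 2: x' = x̄ + K·y = [-457/209, 125797/93005]
step 2: P' = (I − K·H)·P̄ = [1371/209 -2018/209; -2018/209 4562104/279015]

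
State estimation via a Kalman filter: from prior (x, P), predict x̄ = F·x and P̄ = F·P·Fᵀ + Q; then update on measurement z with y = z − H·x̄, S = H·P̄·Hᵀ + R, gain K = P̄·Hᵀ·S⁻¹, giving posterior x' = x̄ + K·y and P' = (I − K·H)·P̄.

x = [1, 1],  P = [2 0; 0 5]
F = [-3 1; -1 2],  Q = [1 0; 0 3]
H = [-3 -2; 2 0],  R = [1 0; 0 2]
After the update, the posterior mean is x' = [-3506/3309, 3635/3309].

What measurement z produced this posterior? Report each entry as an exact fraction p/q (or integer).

z = [1, -2]

x̄ = F·x = [-2, 1]
P̄ = F·P·Fᵀ + Q = [24 16; 16 25]
S = H·P̄·Hᵀ + R = [509 -208; -208 98]
K = P̄·Hᵀ·S⁻¹ = [-104/3309 1400/3309; -1474/3309 -2048/3309]
x' − x̄ = [3112/3309, 326/3309] = K·y
y = (KᵀK)⁻¹·Kᵀ·(x' − x̄) = [-3, 2]
z = y + H·x̄ = [-3, 2] + [4, -4] = [1, -2]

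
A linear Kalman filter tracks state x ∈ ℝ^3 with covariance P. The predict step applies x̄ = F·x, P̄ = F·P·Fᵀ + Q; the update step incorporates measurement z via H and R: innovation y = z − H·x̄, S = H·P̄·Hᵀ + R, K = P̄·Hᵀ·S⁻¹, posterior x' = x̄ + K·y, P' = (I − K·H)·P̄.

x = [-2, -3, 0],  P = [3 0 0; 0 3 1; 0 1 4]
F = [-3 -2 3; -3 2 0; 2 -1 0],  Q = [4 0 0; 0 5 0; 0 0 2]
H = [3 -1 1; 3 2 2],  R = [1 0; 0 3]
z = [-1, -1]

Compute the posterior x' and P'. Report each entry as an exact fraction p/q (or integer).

x̄ = F·x = [12, 0, -1]
P̄ = F·P·Fᵀ + Q = [67 21 -15; 21 44 -24; -15 -24 17]
y = z − H·x̄ = [-36, -35]
S = H·P̄·Hᵀ + R = [497 477; 477 730]
K = P̄·Hᵀ·S⁻¹ = [18849/135281 27156/135281; -52781/135281 53576/135281; 25223/135281 -27415/135281]
x' = x̄ + K·y = [-5652/135281, 24956/135281, -83784/135281]
P' = (I − K·H)·P̄ = [169514/135281 138078/135281 -351615/135281; 138078/135281 170131/135281 -296884/135281; -351615/135281 -296884/135281 783184/135281]

x' = [-5652/135281, 24956/135281, -83784/135281]
P' = [169514/135281 138078/135281 -351615/135281; 138078/135281 170131/135281 -296884/135281; -351615/135281 -296884/135281 783184/135281]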